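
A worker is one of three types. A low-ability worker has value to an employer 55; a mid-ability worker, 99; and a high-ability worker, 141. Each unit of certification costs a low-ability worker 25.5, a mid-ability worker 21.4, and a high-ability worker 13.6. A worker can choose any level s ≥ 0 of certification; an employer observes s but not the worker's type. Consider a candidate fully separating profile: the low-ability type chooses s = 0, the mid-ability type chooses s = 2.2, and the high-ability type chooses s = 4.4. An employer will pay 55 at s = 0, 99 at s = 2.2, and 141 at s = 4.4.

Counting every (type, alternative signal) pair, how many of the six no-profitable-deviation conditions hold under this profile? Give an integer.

5

Mid-ability (own payoff 99 − 21.4×2.2 = 51.92): to s=0 gives 55 → profitable ✗; to s=4.4 gives 141 − 21.4×4.4 = 46.84 → no gain ✓.
High-ability (own payoff 141 − 13.6×4.4 = 81.16): to s=0 gives 55 → no gain ✓; to s=2.2 gives 99 − 13.6×2.2 = 69.08 → no gain ✓.
Low-ability (own payoff 55): to s=2.2 gives 99 − 25.5×2.2 = 42.9 → no gain ✓; to s=4.4 gives 141 − 25.5×4.4 = 28.8 → no gain ✓.
5 of the 6 constraints hold; not an equilibrium.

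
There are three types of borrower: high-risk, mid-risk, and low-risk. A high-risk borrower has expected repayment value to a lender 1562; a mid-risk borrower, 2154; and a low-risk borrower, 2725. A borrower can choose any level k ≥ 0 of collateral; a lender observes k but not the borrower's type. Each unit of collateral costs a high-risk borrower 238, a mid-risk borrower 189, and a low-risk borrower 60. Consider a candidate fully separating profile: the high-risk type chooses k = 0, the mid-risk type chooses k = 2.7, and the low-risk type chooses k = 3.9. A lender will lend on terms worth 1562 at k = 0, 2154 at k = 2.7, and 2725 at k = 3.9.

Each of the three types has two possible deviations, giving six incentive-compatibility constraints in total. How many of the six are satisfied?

Mid-risk (own payoff 2154 − 189×2.7 = 1643.7): to k=0 gives 1562 → no gain ✓; to k=3.9 gives 2725 − 189×3.9 = 1987.9 → profitable ✗.
Low-risk (own payoff 2725 − 60×3.9 = 2491): to k=0 gives 1562 → no gain ✓; to k=2.7 gives 2154 − 60×2.7 = 1992 → no gain ✓.
High-risk (own payoff 1562): to k=2.7 gives 2154 − 238×2.7 = 1511.4 → no gain ✓; to k=3.9 gives 2725 − 238×3.9 = 1796.8 → profitable ✗.
4 of the 6 constraints hold; not an equilibrium.

4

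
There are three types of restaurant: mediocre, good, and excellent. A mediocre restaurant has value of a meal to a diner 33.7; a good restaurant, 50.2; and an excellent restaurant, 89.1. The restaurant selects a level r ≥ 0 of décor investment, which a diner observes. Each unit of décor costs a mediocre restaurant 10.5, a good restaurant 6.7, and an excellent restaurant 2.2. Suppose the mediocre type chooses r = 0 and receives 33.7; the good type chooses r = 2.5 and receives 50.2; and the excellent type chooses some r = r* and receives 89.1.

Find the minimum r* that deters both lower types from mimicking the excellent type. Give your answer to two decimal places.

8.31

Mediocre type (on-path payoff 33.7) won't mimic when 33.7 ≥ 89.1 − 10.5·r*, i.e. r* ≥ 5.28.
Good type (on-path payoff 50.2 − 6.7×2.5 = 33.45) won't mimic when 33.45 ≥ 89.1 − 6.7·r*, i.e. r* ≥ 8.31.
Both must hold, so r* = max(5.28, 8.31) = 8.31. The good type's constraint binds.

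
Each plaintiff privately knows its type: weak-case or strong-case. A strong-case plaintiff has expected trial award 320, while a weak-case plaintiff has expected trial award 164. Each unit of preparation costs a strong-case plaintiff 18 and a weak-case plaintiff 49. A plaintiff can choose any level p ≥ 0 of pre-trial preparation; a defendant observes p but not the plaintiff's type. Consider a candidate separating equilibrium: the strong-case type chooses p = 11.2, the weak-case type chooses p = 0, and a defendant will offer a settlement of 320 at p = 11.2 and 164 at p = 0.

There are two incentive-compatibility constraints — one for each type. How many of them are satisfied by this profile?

1

Weak-case type: stay at 0 → 164; mimic → 320 − 49 × 11.2 = -228.8. IC holds (164 ≥ -228.8).
Strong-case type: signal → 320 − 18 × 11.2 = 118.4; deviate to 0 → 164. IC fails (118.4 < 164).
1 of 2 constraints hold, so this profile is not an equilibrium.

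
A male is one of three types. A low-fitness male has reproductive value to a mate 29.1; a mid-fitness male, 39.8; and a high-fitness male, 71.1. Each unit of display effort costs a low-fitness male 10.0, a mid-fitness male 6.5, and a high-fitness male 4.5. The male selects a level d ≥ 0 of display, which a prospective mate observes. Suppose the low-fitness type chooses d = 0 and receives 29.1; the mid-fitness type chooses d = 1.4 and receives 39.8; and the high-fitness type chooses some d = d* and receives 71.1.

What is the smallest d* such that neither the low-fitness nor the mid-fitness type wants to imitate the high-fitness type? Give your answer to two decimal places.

Low-fitness type (on-path payoff 29.1) won't mimic when 29.1 ≥ 71.1 − 10.0·d*, i.e. d* ≥ 4.20.
Mid-fitness type (on-path payoff 39.8 − 6.5×1.4 = 30.7) won't mimic when 30.7 ≥ 71.1 − 6.5·d*, i.e. d* ≥ 6.22.
Both must hold, so d* = max(4.20, 6.22) = 6.22. The mid-fitness type's constraint binds.

6.22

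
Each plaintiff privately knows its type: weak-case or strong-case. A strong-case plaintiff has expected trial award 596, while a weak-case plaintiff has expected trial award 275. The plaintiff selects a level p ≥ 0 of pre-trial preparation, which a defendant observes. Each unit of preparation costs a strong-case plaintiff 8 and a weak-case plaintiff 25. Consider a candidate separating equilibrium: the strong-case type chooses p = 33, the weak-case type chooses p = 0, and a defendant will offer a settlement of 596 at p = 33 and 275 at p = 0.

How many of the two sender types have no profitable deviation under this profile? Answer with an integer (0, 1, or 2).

Strong-case type: signal → 596 − 8 × 33 = 332; deviate to 0 → 275. IC holds (332 ≥ 275).
Weak-case type: stay at 0 → 275; mimic → 596 − 25 × 33 = -229. IC holds (275 ≥ -229).
2 of 2 constraints hold, so this is a separating equilibrium.

2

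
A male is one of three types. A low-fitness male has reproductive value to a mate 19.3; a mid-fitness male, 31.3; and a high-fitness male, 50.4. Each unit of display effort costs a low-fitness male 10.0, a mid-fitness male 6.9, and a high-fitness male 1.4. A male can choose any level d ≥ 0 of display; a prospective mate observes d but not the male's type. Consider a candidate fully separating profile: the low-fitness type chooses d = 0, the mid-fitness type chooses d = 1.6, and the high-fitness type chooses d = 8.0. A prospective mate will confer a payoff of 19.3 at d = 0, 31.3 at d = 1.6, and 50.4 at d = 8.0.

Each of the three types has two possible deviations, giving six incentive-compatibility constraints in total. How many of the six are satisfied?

Low-fitness (own payoff 19.3): to d=1.6 gives 31.3 − 10.0×1.6 = 15.3 → no gain ✓; to d=8.0 gives 50.4 − 10.0×8.0 = -29.6 → no gain ✓.
High-fitness (own payoff 50.4 − 1.4×8.0 = 39.2): to d=0 gives 19.3 → no gain ✓; to d=1.6 gives 31.3 − 1.4×1.6 = 29.06 → no gain ✓.
Mid-fitness (own payoff 31.3 − 6.9×1.6 = 20.26): to d=0 gives 19.3 → no gain ✓; to d=8.0 gives 50.4 − 6.9×8.0 = -4.8 → no gain ✓.
6 of the 6 constraints hold; this profile is a separating equilibrium.

6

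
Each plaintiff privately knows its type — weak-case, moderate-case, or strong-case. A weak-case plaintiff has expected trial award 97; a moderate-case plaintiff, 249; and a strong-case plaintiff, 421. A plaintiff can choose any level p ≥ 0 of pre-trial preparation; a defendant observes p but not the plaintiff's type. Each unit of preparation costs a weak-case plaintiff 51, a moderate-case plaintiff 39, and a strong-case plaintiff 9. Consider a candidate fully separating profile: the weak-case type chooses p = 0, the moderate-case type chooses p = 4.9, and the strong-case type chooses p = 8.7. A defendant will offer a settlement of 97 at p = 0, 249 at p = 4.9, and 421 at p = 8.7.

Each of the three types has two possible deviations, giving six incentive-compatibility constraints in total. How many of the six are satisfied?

Strong-case (own payoff 421 − 9×8.7 = 342.7): to p=0 gives 97 → no gain ✓; to p=4.9 gives 249 − 9×4.9 = 204.9 → no gain ✓.
Moderate-case (own payoff 249 − 39×4.9 = 57.9): to p=0 gives 97 → profitable ✗; to p=8.7 gives 421 − 39×8.7 = 81.7 → profitable ✗.
Weak-case (own payoff 97): to p=4.9 gives 249 − 51×4.9 = -0.9 → no gain ✓; to p=8.7 gives 421 − 51×8.7 = -22.7 → no gain ✓.
4 of the 6 constraints hold; not an equilibrium.

4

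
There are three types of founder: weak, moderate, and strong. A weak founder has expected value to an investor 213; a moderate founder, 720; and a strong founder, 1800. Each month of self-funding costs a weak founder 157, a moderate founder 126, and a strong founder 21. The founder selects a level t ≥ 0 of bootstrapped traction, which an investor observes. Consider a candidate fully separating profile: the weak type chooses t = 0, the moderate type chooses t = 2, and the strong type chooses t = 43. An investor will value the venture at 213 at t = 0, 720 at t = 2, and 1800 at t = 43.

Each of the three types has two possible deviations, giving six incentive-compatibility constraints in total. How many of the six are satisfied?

Weak (own payoff 213): to t=2 gives 720 − 157×2 = 406 → profitable ✗; to t=43 gives 1800 − 157×43 = -4951 → no gain ✓.
Moderate (own payoff 720 − 126×2 = 468): to t=0 gives 213 → no gain ✓; to t=43 gives 1800 − 126×43 = -3618 → no gain ✓.
Strong (own payoff 1800 − 21×43 = 897): to t=0 gives 213 → no gain ✓; to t=2 gives 720 − 21×2 = 678 → no gain ✓.
5 of the 6 constraints hold; not an equilibrium.

5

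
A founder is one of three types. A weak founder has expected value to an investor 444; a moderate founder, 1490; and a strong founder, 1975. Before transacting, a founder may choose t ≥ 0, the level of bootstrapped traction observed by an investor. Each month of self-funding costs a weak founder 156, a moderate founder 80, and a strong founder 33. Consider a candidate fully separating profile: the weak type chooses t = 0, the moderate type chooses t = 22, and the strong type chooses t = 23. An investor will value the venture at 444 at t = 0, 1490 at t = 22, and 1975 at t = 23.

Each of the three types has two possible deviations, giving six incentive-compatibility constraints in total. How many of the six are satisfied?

4

Moderate (own payoff 1490 − 80×22 = -270): to t=0 gives 444 → profitable ✗; to t=23 gives 1975 − 80×23 = 135 → profitable ✗.
Strong (own payoff 1975 − 33×23 = 1216): to t=0 gives 444 → no gain ✓; to t=22 gives 1490 − 33×22 = 764 → no gain ✓.
Weak (own payoff 444): to t=22 gives 1490 − 156×22 = -1942 → no gain ✓; to t=23 gives 1975 − 156×23 = -1613 → no gain ✓.
4 of the 6 constraints hold; not an equilibrium.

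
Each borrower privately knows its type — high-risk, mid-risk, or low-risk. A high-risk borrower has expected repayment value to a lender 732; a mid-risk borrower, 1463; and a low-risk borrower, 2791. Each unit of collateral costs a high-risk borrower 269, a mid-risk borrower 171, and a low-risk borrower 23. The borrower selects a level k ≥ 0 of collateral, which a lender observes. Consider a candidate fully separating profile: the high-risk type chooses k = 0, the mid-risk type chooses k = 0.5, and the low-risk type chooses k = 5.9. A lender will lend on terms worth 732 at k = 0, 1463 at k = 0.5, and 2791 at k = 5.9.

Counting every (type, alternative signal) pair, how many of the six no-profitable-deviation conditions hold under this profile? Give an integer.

Low-risk (own payoff 2791 − 23×5.9 = 2655.3): to k=0 gives 732 → no gain ✓; to k=0.5 gives 1463 − 23×0.5 = 1451.5 → no gain ✓.
Mid-risk (own payoff 1463 − 171×0.5 = 1377.5): to k=0 gives 732 → no gain ✓; to k=5.9 gives 2791 − 171×5.9 = 1782.1 → profitable ✗.
High-risk (own payoff 732): to k=0.5 gives 1463 − 269×0.5 = 1328.5 → profitable ✗; to k=5.9 gives 2791 − 269×5.9 = 1203.9 → profitable ✗.
3 of the 6 constraints hold; not an equilibrium.

3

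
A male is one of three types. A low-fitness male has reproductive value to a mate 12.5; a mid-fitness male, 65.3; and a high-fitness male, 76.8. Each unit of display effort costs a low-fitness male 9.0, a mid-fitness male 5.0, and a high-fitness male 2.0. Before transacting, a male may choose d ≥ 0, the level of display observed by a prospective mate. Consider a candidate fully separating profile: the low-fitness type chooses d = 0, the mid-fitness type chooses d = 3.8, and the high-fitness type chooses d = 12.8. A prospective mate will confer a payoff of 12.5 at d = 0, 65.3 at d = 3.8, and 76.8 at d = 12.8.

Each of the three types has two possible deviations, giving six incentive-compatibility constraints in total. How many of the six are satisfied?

4

Low-fitness (own payoff 12.5): to d=3.8 gives 65.3 − 9.0×3.8 = 31.1 → profitable ✗; to d=12.8 gives 76.8 − 9.0×12.8 = -38.4 → no gain ✓.
Mid-fitness (own payoff 65.3 − 5.0×3.8 = 46.3): to d=0 gives 12.5 → no gain ✓; to d=12.8 gives 76.8 − 5.0×12.8 = 12.8 → no gain ✓.
High-fitness (own payoff 76.8 − 2.0×12.8 = 51.2): to d=0 gives 12.5 → no gain ✓; to d=3.8 gives 65.3 − 2.0×3.8 = 57.7 → profitable ✗.
4 of the 6 constraints hold; not an equilibrium.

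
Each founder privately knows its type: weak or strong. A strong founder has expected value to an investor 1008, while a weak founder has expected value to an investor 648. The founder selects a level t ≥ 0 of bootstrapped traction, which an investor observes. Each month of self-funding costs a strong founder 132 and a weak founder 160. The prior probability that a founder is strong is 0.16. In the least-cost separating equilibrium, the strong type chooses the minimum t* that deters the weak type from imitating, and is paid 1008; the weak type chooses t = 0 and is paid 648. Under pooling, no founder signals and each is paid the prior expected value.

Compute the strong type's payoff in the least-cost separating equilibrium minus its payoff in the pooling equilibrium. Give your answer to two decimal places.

Least-cost separating signal: t* solves 648 = 1008 − 160·t*, so t* = (1008 − 648)/160 = 2.25.
Strong type's separating payoff: 1008 − 132 × t* = 1008 − 132 × (1008 − 648)/160 = 1008 − 47520/160 = 711.
Pooling payoff: 0.16 × 1008 + 0.84 × 648 = 705.6.
Difference: 711 − 705.6 = 5.40.
The strong type prefers to separate.

5.40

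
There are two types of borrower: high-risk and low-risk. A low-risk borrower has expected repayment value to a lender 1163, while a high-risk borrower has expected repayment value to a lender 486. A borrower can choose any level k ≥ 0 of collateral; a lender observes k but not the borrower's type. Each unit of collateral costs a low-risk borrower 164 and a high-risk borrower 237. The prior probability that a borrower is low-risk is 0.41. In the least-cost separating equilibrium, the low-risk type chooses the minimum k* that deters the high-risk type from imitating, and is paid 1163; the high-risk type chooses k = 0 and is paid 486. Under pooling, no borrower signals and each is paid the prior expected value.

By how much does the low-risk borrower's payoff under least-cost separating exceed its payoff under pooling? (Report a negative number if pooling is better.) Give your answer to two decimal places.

-69.04

Least-cost separating signal: k* solves 486 = 1163 − 237·k*, so k* = (1163 − 486)/237 ≈ 2.8565.
Low-risk type's separating payoff: 1163 − 164 × k* = 1163 − 164 × (1163 − 486)/237 = 1163 − 111028/237 ≈ 694.5274.
Pooling payoff: 0.41 × 1163 + 0.59 × 486 = 763.57.
Difference: 694.5274 − 763.57 = -69.0426, i.e. -69.04 to two decimal places.
The low-risk type would prefer the pooling outcome.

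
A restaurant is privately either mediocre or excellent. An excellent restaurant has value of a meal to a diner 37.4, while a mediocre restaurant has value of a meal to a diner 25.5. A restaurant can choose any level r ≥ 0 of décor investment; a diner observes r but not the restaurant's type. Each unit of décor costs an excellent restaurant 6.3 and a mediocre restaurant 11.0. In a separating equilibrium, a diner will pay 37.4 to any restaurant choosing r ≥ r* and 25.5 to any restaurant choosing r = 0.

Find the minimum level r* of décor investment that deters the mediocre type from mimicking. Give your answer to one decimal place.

A mediocre restaurant choosing r = 0 receives 25.5.
Imitating at r* instead would pay 37.4 at cost 11.0·r*, netting 37.4 − 11.0·r*.
Indifference: 25.5 = 37.4 − 11.0·r*, so r* = (37.4 − 25.5) / 11.0 ≈ 1.1.
This is the mediocre type's binding incentive-compatibility constraint; any r ≥ 1.1 sustains separation on that side.

1.1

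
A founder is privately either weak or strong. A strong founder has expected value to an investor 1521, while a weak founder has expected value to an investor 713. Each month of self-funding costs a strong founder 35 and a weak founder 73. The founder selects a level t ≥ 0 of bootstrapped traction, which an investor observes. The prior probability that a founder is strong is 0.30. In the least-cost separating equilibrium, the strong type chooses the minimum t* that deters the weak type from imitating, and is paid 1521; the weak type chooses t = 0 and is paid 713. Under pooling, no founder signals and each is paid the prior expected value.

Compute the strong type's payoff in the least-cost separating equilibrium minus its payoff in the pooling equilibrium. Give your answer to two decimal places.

178.20

Least-cost separating signal: t* solves 713 = 1521 − 73·t*, so t* = (1521 − 713)/73 ≈ 11.0685.
Strong type's separating payoff: 1521 − 35 × t* = 1521 − 35 × (1521 − 713)/73 = 1521 − 28280/73 ≈ 1133.6027.
Pooling payoff: 0.30 × 1521 + 0.70 × 713 = 955.4.
Difference: 1133.6027 − 955.4 = 178.2027, i.e. 178.20 to two decimal places.
The strong type prefers to separate.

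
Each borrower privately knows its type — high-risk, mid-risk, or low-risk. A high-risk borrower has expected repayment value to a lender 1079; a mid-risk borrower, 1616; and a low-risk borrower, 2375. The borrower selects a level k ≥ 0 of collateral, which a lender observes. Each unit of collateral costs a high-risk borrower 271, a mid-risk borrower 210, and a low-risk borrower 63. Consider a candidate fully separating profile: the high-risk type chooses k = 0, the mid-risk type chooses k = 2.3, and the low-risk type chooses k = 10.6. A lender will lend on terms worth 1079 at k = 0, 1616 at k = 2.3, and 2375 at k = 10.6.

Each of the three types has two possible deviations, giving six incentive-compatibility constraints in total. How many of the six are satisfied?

6

Low-risk (own payoff 2375 − 63×10.6 = 1707.2): to k=0 gives 1079 → no gain ✓; to k=2.3 gives 1616 − 63×2.3 = 1471.1 → no gain ✓.
High-risk (own payoff 1079): to k=2.3 gives 1616 − 271×2.3 = 992.7 → no gain ✓; to k=10.6 gives 2375 − 271×10.6 = -497.6 → no gain ✓.
Mid-risk (own payoff 1616 − 210×2.3 = 1133): to k=0 gives 1079 → no gain ✓; to k=10.6 gives 2375 − 210×10.6 = 149 → no gain ✓.
6 of the 6 constraints hold; this profile is a separating equilibrium.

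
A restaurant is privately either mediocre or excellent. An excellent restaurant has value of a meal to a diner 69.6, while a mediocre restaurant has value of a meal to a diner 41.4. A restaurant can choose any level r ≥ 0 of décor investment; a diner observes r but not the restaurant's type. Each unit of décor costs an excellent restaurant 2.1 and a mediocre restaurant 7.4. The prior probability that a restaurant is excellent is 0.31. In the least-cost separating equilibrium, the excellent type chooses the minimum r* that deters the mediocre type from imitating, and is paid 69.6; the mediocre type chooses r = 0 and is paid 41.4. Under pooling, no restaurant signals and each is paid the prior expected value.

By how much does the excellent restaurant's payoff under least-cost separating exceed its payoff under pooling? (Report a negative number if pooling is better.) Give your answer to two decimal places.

Least-cost separating signal: r* solves 41.4 = 69.6 − 7.4·r*, so r* = (69.6 − 41.4)/7.4 ≈ 3.8108.
Excellent type's separating payoff: 69.6 − 2.1 × r* = 69.6 − 2.1 × (69.6 − 41.4)/7.4 = 69.6 − 59.22/7.4 ≈ 61.5973.
Pooling payoff: 0.31 × 69.6 + 0.69 × 41.4 = 50.142.
Difference: 61.5973 − 50.142 = 11.4553, i.e. 11.46 to two decimal places.
The excellent type prefers to separate.

11.46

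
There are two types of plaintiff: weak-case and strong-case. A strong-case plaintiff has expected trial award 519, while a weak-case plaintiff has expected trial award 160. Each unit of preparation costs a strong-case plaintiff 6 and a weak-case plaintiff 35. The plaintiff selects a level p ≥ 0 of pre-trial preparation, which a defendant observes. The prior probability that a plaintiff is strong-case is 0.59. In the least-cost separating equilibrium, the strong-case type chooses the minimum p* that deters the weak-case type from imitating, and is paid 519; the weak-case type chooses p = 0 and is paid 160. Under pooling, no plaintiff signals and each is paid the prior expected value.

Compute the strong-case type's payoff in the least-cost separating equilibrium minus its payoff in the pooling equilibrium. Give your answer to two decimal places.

85.65

Least-cost separating signal: p* solves 160 = 519 − 35·p*, so p* = (519 − 160)/35 ≈ 10.2571.
Strong-case type's separating payoff: 519 − 6 × p* = 519 − 6 × (519 − 160)/35 = 519 − 2154/35 ≈ 457.4571.
Pooling payoff: 0.59 × 519 + 0.41 × 160 = 371.81.
Difference: 457.4571 − 371.81 = 85.6471, i.e. 85.65 to two decimal places.
The strong-case type prefers to separate.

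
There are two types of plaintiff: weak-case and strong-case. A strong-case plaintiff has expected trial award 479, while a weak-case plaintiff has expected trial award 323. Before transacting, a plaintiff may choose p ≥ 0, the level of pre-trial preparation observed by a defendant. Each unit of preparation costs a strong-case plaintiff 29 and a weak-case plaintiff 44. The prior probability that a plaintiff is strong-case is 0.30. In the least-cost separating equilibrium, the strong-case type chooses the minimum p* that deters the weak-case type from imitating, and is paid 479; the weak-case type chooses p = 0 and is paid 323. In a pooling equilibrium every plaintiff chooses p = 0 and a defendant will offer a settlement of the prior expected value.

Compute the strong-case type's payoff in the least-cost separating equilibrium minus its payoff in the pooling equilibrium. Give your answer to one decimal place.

6.4

Least-cost separating signal: p* solves 323 = 479 − 44·p*, so p* = (479 − 323)/44 ≈ 3.5455.
Strong-case type's separating payoff: 479 − 29 × p* = 479 − 29 × (479 − 323)/44 = 479 − 4524/44 ≈ 376.182.
Pooling payoff: 0.30 × 479 + 0.70 × 323 = 369.8.
Difference: 376.182 − 369.8 = 6.382, i.e. 6.4 to one decimal place.
The strong-case type prefers to separate.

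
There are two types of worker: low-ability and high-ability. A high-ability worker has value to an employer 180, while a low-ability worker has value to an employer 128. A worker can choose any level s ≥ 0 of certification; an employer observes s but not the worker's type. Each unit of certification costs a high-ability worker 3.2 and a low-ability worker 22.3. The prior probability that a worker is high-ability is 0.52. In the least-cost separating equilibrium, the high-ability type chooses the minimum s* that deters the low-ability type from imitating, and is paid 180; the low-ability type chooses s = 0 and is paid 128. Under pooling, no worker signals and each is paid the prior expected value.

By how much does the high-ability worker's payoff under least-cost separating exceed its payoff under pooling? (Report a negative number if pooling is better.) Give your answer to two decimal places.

Least-cost separating signal: s* solves 128 = 180 − 22.3·s*, so s* = (180 − 128)/22.3 ≈ 2.3318.
High-ability type's separating payoff: 180 − 3.2 × s* = 180 − 3.2 × (180 − 128)/22.3 = 180 − 166.4/22.3 ≈ 172.5381.
Pooling payoff: 0.52 × 180 + 0.48 × 128 = 155.04.
Difference: 172.5381 − 155.04 = 17.4981, i.e. 17.50 to two decimal places.
The high-ability type prefers to separate.

17.50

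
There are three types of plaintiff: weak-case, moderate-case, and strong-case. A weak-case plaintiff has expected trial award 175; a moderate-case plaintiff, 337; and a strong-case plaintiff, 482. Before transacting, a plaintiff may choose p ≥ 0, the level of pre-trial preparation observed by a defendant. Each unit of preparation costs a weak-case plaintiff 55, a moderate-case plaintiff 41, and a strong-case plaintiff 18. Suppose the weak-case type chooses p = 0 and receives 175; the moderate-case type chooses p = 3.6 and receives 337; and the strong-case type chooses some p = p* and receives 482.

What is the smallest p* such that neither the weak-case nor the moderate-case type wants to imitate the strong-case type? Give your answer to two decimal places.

7.14

Moderate-case type (on-path payoff 337 − 41×3.6 = 189.4) won't mimic when 189.4 ≥ 482 − 41·p*, i.e. p* ≥ 7.14.
Weak-case type (on-path payoff 175) won't mimic when 175 ≥ 482 − 55·p*, i.e. p* ≥ 5.58.
Both must hold, so p* = max(5.58, 7.14) = 7.14. The moderate-case type's constraint binds.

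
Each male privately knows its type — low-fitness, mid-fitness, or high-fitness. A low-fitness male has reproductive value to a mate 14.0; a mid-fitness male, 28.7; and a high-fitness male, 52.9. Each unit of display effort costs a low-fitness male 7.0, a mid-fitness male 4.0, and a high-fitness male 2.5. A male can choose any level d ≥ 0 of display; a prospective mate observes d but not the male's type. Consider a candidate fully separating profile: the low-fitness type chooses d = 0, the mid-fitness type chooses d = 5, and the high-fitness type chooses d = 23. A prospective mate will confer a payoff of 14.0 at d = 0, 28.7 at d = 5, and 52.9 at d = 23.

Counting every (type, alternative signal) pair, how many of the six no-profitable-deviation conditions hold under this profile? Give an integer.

High-fitness (own payoff 52.9 − 2.5×23 = -4.6): to d=0 gives 14.0 → profitable ✗; to d=5 gives 28.7 − 2.5×5 = 16.2 → profitable ✗.
Mid-fitness (own payoff 28.7 − 4.0×5 = 8.7): to d=0 gives 14.0 → profitable ✗; to d=23 gives 52.9 − 4.0×23 = -39.1 → no gain ✓.
Low-fitness (own payoff 14.0): to d=5 gives 28.7 − 7.0×5 = -6.3 → no gain ✓; to d=23 gives 52.9 − 7.0×23 = -108.1 → no gain ✓.
3 of the 6 constraints hold; not an equilibrium.

3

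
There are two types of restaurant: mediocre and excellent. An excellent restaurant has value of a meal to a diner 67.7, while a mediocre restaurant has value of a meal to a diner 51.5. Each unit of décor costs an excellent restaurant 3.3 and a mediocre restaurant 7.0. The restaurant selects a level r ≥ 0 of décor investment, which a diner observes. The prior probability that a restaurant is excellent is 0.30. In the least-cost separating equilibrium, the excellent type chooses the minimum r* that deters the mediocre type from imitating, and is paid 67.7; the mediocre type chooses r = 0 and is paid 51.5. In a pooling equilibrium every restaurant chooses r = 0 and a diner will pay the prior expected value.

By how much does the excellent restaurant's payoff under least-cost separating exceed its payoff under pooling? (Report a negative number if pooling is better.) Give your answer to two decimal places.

Least-cost separating signal: r* solves 51.5 = 67.7 − 7.0·r*, so r* = (67.7 − 51.5)/7.0 ≈ 2.3143.
Excellent type's separating payoff: 67.7 − 3.3 × r* = 67.7 − 3.3 × (67.7 − 51.5)/7.0 = 67.7 − 53.46/7.0 ≈ 60.0629.
Pooling payoff: 0.30 × 67.7 + 0.70 × 51.5 = 56.36.
Difference: 60.0629 − 56.36 = 3.7029, i.e. 3.70 to two decimal places.
The excellent type prefers to separate.

3.70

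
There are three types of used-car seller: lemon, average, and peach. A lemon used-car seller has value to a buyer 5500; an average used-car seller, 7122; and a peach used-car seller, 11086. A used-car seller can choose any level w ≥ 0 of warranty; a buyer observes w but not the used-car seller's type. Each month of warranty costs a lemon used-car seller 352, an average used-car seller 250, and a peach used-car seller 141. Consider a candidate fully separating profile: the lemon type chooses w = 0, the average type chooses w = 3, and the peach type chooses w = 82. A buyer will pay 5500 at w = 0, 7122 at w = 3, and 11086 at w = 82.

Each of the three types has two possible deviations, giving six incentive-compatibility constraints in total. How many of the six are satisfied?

Lemon (own payoff 5500): to w=3 gives 7122 − 352×3 = 6066 → profitable ✗; to w=82 gives 11086 − 352×82 = -17778 → no gain ✓.
Average (own payoff 7122 − 250×3 = 6372): to w=0 gives 5500 → no gain ✓; to w=82 gives 11086 − 250×82 = -9414 → no gain ✓.
Peach (own payoff 11086 − 141×82 = -476): to w=0 gives 5500 → profitable ✗; to w=3 gives 7122 − 141×3 = 6699 → profitable ✗.
3 of the 6 constraints hold; not an equilibrium.

3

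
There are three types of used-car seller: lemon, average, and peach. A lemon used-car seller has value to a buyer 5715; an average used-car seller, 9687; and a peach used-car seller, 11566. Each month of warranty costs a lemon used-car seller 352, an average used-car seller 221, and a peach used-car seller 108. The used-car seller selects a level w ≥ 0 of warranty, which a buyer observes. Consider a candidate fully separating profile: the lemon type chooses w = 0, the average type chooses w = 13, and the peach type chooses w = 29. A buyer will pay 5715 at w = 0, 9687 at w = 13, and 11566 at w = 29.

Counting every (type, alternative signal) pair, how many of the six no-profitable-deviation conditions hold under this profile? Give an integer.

Average (own payoff 9687 − 221×13 = 6814): to w=0 gives 5715 → no gain ✓; to w=29 gives 11566 − 221×29 = 5157 → no gain ✓.
Lemon (own payoff 5715): to w=13 gives 9687 − 352×13 = 5111 → no gain ✓; to w=29 gives 11566 − 352×29 = 1358 → no gain ✓.
Peach (own payoff 11566 − 108×29 = 8434): to w=0 gives 5715 → no gain ✓; to w=13 gives 9687 − 108×13 = 8283 → no gain ✓.
6 of the 6 constraints hold; this profile is a separating equilibrium.

6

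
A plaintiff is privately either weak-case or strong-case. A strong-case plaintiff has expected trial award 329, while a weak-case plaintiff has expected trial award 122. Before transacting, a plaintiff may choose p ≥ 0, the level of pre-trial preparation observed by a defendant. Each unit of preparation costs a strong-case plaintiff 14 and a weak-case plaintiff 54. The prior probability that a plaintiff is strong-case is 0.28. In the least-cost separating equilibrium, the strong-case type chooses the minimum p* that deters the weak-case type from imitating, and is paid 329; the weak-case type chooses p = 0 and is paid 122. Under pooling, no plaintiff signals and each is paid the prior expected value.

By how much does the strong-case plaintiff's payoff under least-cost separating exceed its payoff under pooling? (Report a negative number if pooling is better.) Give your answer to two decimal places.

Least-cost separating signal: p* solves 122 = 329 − 54·p*, so p* = (329 − 122)/54 ≈ 3.8333.
Strong-case type's separating payoff: 329 − 14 × p* = 329 − 14 × (329 − 122)/54 = 329 − 2898/54 ≈ 275.3333.
Pooling payoff: 0.28 × 329 + 0.72 × 122 = 179.96.
Difference: 275.3333 − 179.96 = 95.3733, i.e. 95.37 to two decimal places.
The strong-case type prefers to separate.

95.37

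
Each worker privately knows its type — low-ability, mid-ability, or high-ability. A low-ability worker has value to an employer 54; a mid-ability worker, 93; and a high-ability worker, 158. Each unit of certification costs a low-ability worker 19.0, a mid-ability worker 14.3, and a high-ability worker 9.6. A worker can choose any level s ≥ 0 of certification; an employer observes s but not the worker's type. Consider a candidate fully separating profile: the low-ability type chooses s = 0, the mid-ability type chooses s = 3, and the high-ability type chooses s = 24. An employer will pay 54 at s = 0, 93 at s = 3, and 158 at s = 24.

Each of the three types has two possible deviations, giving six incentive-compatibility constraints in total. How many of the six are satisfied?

3

Mid-ability (own payoff 93 − 14.3×3 = 50.1): to s=0 gives 54 → profitable ✗; to s=24 gives 158 − 14.3×24 = -185.2 → no gain ✓.
Low-ability (own payoff 54): to s=3 gives 93 − 19.0×3 = 36 → no gain ✓; to s=24 gives 158 − 19.0×24 = -298 → no gain ✓.
High-ability (own payoff 158 − 9.6×24 = -72.4): to s=0 gives 54 → profitable ✗; to s=3 gives 93 − 9.6×3 = 64.2 → profitable ✗.
3 of the 6 constraints hold; not an equilibrium.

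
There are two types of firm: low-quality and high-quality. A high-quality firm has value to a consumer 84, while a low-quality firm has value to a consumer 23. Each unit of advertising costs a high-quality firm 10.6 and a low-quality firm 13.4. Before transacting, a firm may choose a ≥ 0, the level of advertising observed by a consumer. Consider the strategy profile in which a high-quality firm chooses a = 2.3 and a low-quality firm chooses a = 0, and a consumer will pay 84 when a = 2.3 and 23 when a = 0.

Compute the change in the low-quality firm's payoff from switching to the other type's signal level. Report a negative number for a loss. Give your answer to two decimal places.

30.18

Playing a = 0 the low-quality firm receives 23.
Deviating to a = 2.3 brings payment 84 at cost 13.4 × 2.3 = 30.82, netting 53.18.
Gain from deviating: 53.18 − 23 = 30.18.
The gain is positive, so the low-quality type's incentive-compatibility constraint is violated — this profile is not a separating equilibrium.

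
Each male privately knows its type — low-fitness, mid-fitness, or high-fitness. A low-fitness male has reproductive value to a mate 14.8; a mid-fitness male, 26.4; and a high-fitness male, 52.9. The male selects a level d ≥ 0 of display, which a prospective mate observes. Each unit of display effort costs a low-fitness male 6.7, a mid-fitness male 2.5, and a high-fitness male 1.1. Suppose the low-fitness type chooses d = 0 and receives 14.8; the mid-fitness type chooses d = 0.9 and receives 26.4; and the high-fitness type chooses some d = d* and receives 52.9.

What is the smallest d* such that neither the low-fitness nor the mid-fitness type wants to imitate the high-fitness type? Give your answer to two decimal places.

11.50

Low-fitness type (on-path payoff 14.8) won't mimic when 14.8 ≥ 52.9 − 6.7·d*, i.e. d* ≥ 5.69.
Mid-fitness type (on-path payoff 26.4 − 2.5×0.9 = 24.15) won't mimic when 24.15 ≥ 52.9 − 2.5·d*, i.e. d* ≥ 11.50.
Both must hold, so d* = max(5.69, 11.50) = 11.50. The mid-fitness type's constraint binds.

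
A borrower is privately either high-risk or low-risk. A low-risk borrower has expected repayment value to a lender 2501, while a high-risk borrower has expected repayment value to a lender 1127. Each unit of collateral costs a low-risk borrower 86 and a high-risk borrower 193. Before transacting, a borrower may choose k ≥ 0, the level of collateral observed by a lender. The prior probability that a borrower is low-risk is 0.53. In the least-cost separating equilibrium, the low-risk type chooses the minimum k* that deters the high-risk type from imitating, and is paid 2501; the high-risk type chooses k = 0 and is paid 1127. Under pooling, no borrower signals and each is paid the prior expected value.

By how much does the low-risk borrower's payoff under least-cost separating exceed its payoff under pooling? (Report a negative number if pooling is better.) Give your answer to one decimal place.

33.5

Least-cost separating signal: k* solves 1127 = 2501 − 193·k*, so k* = (2501 − 1127)/193 ≈ 7.1192.
Low-risk type's separating payoff: 2501 − 86 × k* = 2501 − 86 × (2501 − 1127)/193 = 2501 − 118164/193 ≈ 1888.751.
Pooling payoff: 0.53 × 2501 + 0.47 × 1127 = 1855.22.
Difference: 1888.751 − 1855.22 = 33.531, i.e. 33.5 to one decimal place.
The low-risk type prefers to separate.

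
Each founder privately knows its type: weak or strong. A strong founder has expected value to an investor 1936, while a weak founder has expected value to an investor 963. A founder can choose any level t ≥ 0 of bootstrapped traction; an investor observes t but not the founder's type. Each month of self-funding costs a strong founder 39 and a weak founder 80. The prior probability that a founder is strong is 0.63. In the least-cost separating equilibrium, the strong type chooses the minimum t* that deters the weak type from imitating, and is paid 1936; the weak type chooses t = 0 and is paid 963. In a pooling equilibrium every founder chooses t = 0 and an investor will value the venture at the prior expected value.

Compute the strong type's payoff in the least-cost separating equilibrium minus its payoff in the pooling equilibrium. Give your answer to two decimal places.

Least-cost separating signal: t* solves 963 = 1936 − 80·t*, so t* = (1936 − 963)/80 = 12.1625.
Strong type's separating payoff: 1936 − 39 × t* = 1936 − 39 × (1936 − 963)/80 = 1936 − 37947/80 = 1461.6625.
Pooling payoff: 0.63 × 1936 + 0.37 × 963 = 1575.99.
Difference: 1461.6625 − 1575.99 = -114.3275, i.e. -114.33 to two decimal places.
The strong type would prefer the pooling outcome.

-114.33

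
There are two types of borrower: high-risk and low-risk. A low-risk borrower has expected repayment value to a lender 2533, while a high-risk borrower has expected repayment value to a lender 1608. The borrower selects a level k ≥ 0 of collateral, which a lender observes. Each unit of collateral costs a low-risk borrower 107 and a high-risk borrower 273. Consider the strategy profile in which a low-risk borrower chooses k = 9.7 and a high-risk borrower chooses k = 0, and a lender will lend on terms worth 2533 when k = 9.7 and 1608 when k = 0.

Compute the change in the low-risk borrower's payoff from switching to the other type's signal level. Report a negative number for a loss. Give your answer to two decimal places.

112.90

Playing k = 9.7 the low-risk borrower receives 2533 − 107 × 9.7 = 1495.1.
Deviating to k = 0 yields 1608 instead.
Gain from deviating: 1608 − 1495.1 = 112.90.
The gain is positive, so the low-risk type's incentive-compatibility constraint is violated — this profile is not a separating equilibrium.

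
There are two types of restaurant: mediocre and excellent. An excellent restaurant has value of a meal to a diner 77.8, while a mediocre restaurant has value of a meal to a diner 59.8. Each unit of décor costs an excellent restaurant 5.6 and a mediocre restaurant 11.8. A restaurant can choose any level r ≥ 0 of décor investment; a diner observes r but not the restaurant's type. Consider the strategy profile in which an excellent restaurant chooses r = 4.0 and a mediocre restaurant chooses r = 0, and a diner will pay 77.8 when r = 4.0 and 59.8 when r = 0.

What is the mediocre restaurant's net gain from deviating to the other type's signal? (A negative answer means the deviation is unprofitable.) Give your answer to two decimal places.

-29.20

Playing r = 0 the mediocre restaurant receives 59.8.
Deviating to r = 4.0 brings payment 77.8 at cost 11.8 × 4.0 = 47.2, netting 30.6.
Gain from deviating: 30.6 − 59.8 = -29.20.
The gain is negative, so the mediocre type's incentive-compatibility constraint is satisfied.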